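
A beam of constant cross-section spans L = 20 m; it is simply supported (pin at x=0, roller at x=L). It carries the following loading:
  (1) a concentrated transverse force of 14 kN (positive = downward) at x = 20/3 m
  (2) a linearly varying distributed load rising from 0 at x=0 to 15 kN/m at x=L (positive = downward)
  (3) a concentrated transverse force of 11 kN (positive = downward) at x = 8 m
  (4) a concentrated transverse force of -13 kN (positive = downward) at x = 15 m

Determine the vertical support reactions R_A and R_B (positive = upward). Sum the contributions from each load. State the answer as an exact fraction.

R_A = 3761/60 kN, R_B = 5959/60 kN

Load 1 — point force P=14 kN at a=20/3 m (b=L-a=40/3):
  R_A = Pb/L = 14·(40/3)/20 = 28/3 kN
  R_B = Pa/L = 14·(20/3)/20 = 14/3 kN
Load 2 — triangular load w₀=15 kN/m (0→w₀ over full span):
  R_A = w₀L/6 = 15·20/6 = 50 kN
  R_B = w₀L/3 = 15·20/3 = 100 kN
Load 3 — point force P=11 kN at a=8 m (b=L-a=12):
  R_A = Pb/L = 11·12/20 = 33/5 kN
  R_B = Pa/L = 11·8/20 = 22/5 kN
Load 4 — point force P=-13 kN at a=15 m (b=L-a=5):
  R_A = Pb/L = (-13)·5/20 = -13/4 kN
  R_B = Pa/L = (-13)·15/20 = -39/4 kN
Superposition: R_A = 3761/60 kN, R_B = 5959/60 kN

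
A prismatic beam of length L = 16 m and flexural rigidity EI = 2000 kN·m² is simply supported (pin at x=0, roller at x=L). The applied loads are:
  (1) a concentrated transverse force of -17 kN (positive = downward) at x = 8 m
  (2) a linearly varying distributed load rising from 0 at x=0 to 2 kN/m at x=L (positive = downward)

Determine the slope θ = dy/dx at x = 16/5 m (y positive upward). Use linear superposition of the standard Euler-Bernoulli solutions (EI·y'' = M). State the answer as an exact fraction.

Load 1 — point force P=-17 kN at a=8 m (b=L-a=8):
  θ_1 = -Pb(L²-b²-3x²)/(6LEI)  [x≤a] = -(-17)·8·(16²-8²-3·(16/5)²)/(6·16·2000) = 357/3125 rad
Load 2 — triangular load w₀=2 kN/m (0→w₀ over full span):
  θ_2 = -w₀(7L⁴-30L²x²+15x⁴)/(360LEI) = -2·(7·16⁴-30·16²·(16/5)²+15·(16/5)⁴)/(360·16·2000) = -46592/703125 rad
Superposition: θ = Σ θ_i = 33733/703125 rad ≈ 0.047976 rad

θ(16/5) = 33733/703125 rad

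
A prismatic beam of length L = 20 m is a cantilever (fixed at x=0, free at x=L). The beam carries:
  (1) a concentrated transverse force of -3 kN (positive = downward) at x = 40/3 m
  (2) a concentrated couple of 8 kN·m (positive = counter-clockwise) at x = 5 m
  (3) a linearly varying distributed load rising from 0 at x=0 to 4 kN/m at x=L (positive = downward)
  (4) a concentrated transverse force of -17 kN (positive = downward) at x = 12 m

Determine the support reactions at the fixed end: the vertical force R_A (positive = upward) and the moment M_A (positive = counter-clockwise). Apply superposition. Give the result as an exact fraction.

Load 1 — point force P=-3 kN at a=40/3 m (b=L-a=20/3):
  R_A = P = (-3) = -3 kN
  M_A = Pa = (-3)·(40/3) = -40 kN·m
Load 2 — applied couple M₀=8 kN·m at a=5 m (b=L-a=15):
  R_A = 0 kN
  M_A = -M₀ = -8 kN·m
Load 3 — triangular load w₀=4 kN/m (0→w₀ over full span):
  R_A = w₀L/2 = 4·20/2 = 40 kN
  M_A = w₀L²/3 = 4·20²/3 = 1600/3 kN·m
Load 4 — point force P=-17 kN at a=12 m (b=L-a=8):
  R_A = P = (-17) = -17 kN
  M_A = Pa = (-17)·12 = -204 kN·m
Superposition: R_A = 20 kN, M_A = 844/3 kN·m

R_A = 20 kN, M_A = 844/3 kN·m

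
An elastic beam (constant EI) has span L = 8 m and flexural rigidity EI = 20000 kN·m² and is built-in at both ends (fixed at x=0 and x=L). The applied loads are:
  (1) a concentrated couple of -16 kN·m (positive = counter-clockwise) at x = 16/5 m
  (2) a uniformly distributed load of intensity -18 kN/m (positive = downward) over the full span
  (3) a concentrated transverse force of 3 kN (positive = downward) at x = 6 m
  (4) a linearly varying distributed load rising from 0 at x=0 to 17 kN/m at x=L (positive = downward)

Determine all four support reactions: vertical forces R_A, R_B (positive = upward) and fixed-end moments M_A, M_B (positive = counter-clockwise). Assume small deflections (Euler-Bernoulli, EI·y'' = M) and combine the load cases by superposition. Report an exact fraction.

Load 1 — applied couple M₀=-16 kN·m at a=16/5 m (b=L-a=24/5):
  R_A = 6M₀ab/L³ = 6·(-16)·(16/5)·(24/5)/8³ = -72/25 kN
  M_A = M₀b(2a-b)/L² = (-16)·(24/5)·(2·(16/5)-(24/5))/8² = -48/25 kN·m
  R_B = -6M₀ab/L³ = -6·(-16)·(16/5)·(24/5)/8³ = 72/25 kN
  M_B = M₀a(2b-a)/L² = (-16)·(16/5)·(2·(24/5)-(16/5))/8² = -128/25 kN·m
Load 2 — uniform load w=-18 kN/m over full span:
  R_A = wL/2 = (-18)·8/2 = -72 kN
  M_A = wL²/12 = (-18)·8²/12 = -96 kN·m
  R_B = wL/2 = (-18)·8/2 = -72 kN
  M_B = -wL²/12 = -(-18)·8²/12 = 96 kN·m
Load 3 — point force P=3 kN at a=6 m (b=L-a=2):
  R_A = Pb²(3a+b)/L³ = 3·2²·(3·6+2)/8³ = 15/32 kN
  M_A = Pab²/L² = 3·6·2²/8² = 9/8 kN·m
  R_B = Pa²(a+3b)/L³ = 3·6²·(6+3·2)/8³ = 81/32 kN
  M_B = -Pa²b/L² = -3·6²·2/8² = -27/8 kN·m
Load 4 — triangular load w₀=17 kN/m (0→w₀ over full span):
  R_A = 3w₀L/20 = 3·17·8/20 = 102/5 kN
  M_A = w₀L²/30 = 17·8²/30 = 544/15 kN·m
  R_B = 7w₀L/20 = 7·17·8/20 = 238/5 kN
  M_B = -w₀L²/20 = -17·8²/20 = -272/5 kN·m
Superposition: R_A = -43209/800 kN, M_A = -36317/600 kN·m, R_B = -15191/800 kN, M_B = 6621/200 kN·m

R_A = -43209/800 kN, M_A = -36317/600 kN·m, R_B = -15191/800 kN, M_B = 6621/200 kN·m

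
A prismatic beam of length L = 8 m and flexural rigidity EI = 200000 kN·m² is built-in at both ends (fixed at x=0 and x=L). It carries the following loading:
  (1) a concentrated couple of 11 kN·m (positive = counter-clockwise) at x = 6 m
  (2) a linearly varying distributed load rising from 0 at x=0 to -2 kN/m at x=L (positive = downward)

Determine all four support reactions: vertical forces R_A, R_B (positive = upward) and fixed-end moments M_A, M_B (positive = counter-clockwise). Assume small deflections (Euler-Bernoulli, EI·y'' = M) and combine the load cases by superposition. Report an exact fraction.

Load 1 — applied couple M₀=11 kN·m at a=6 m (b=L-a=2):
  R_A = 6M₀ab/L³ = 6·11·6·2/8³ = 99/64 kN
  M_A = M₀b(2a-b)/L² = 11·2·(2·6-2)/8² = 55/16 kN·m
  R_B = -6M₀ab/L³ = -6·11·6·2/8³ = -99/64 kN
  M_B = M₀a(2b-a)/L² = 11·6·(2·2-6)/8² = -33/16 kN·m
Load 2 — triangular load w₀=-2 kN/m (0→w₀ over full span):
  R_A = 3w₀L/20 = 3·(-2)·8/20 = -12/5 kN
  M_A = w₀L²/30 = (-2)·8²/30 = -64/15 kN·m
  R_B = 7w₀L/20 = 7·(-2)·8/20 = -28/5 kN
  M_B = -w₀L²/20 = -(-2)·8²/20 = 32/5 kN·m
Superposition: R_A = -273/320 kN, M_A = -199/240 kN·m, R_B = -2287/320 kN, M_B = 347/80 kN·m

R_A = -273/320 kN, M_A = -199/240 kN·m, R_B = -2287/320 kN, M_B = 347/80 kN·m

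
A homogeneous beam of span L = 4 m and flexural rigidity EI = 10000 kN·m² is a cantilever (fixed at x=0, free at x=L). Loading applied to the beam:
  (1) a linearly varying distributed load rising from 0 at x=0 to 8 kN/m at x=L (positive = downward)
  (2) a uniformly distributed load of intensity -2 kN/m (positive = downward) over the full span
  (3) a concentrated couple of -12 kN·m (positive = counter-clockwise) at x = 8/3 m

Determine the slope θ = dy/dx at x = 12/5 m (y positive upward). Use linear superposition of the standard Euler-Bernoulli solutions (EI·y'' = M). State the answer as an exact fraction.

θ(12/5) = -2653/390625 rad

Load 1 — triangular load w₀=8 kN/m (0→w₀ over full span):
  θ_1 = (w₀Lx²/4-w₀L²x/3-w₀x⁴/(24L))/EI = (8·4·(12/5)²/4-8·4²·(12/5)/3-8·(12/5)⁴/(24·4))/10000 = -2308/390625 rad
Load 2 — uniform load w=-2 kN/m over full span:
  θ_2 = -wx(x²-3Lx+3L²)/(6EI) = -(-2)·(12/5)·((12/5)²-3·4·(12/5)+3·4²)/(6·10000) = 156/78125 rad
Load 3 — applied couple M₀=-12 kN·m at a=8/3 m (b=L-a=4/3):
  θ_3 = M₀x/EI  [x≤a] = (-12)·(12/5)/10000 = -9/3125 rad
Superposition: θ = Σ θ_i = -2653/390625 rad ≈ -0.006792 rad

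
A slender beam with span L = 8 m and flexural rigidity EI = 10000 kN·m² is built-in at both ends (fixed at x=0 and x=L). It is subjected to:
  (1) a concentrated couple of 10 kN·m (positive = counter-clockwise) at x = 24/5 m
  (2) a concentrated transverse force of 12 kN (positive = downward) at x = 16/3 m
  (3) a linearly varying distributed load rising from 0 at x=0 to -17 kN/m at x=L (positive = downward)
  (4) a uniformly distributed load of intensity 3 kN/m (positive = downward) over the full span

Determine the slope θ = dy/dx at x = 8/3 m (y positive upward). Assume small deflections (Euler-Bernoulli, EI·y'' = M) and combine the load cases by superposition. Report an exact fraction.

θ(8/3) = 694/759375 rad

Load 1 — applied couple M₀=10 kN·m at a=24/5 m (b=L-a=16/5):
  θ_1 = (R_Ax²/2 - M_Ax)/EI  [x≤a] with R_A=9/5, M_A=16/5 = ((9/5)·(8/3)²/2 - (16/5)·(8/3))/10000 = -2/9375 rad
Load 2 — point force P=12 kN at a=16/3 m (b=L-a=8/3):
  θ_2 = -Pb²x(2aL-(3a+b)x)/(2L³EI)  [x≤a] = -12·(8/3)²·(8/3)·(2·(16/3)·8-(3·(16/3)+(8/3))·(8/3))/(2·8³·10000) = -8/10125 rad
Load 3 — triangular load w₀=-17 kN/m (0→w₀ over full span):
  θ_3 = -w₀(2x(L-x)(L-2x)(x+2L)+x²(L-x)²)/(120LEI) = -(-17)·(2·(8/3)·(8-(8/3))·(8-2·(8/3))·((8/3)+2·8)+(8/3)²·(8-(8/3))²)/(120·8·10000) = 2176/759375 rad
Load 4 — uniform load w=3 kN/m over full span:
  θ_4 = -wx(L-x)(L-2x)/(12EI) = -3·(8/3)·(8-(8/3))·(8-2·(8/3))/(12·10000) = -16/16875 rad
Superposition: θ = Σ θ_i = 694/759375 rad ≈ 0.000914 rad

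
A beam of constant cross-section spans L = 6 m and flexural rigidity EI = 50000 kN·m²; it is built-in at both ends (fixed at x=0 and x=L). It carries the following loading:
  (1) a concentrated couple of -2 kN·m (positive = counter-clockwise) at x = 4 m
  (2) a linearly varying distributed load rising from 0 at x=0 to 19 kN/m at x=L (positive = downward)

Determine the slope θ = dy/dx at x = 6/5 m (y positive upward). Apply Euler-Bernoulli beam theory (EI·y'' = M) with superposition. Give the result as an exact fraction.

θ(6/5) = -2319/7812500 rad

Load 1 — applied couple M₀=-2 kN·m at a=4 m (b=L-a=2):
  θ_1 = (R_Ax²/2 - M_Ax)/EI  [x≤a] with R_A=-4/9, M_A=-2/3 = ((-4/9)·(6/5)²/2 - (-2/3)·(6/5))/50000 = 3/312500 rad
Load 2 — triangular load w₀=19 kN/m (0→w₀ over full span):
  θ_2 = -w₀(2x(L-x)(L-2x)(x+2L)+x²(L-x)²)/(120LEI) = -19·(2·(6/5)·(6-(6/5))·(6-2·(6/5))·((6/5)+2·6)+(6/5)²·(6-(6/5))²)/(120·6·50000) = -1197/3906250 rad
Superposition: θ = Σ θ_i = -2319/7812500 rad ≈ -0.000297 rad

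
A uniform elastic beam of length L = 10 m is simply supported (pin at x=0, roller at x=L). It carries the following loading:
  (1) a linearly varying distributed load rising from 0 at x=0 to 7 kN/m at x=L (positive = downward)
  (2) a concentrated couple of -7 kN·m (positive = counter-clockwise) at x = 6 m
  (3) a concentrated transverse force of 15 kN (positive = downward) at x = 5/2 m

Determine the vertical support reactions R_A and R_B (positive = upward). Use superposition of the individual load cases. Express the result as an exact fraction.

Load 1 — triangular load w₀=7 kN/m (0→w₀ over full span):
  R_A = w₀L/6 = 7·10/6 = 35/3 kN
  R_B = w₀L/3 = 7·10/3 = 70/3 kN
Load 2 — applied couple M₀=-7 kN·m at a=6 m (b=L-a=4):
  R_A = M₀/L = (-7)/10 = -7/10 kN
  R_B = -M₀/L = -(-7)/10 = 7/10 kN
Load 3 — point force P=15 kN at a=5/2 m (b=L-a=15/2):
  R_A = Pb/L = 15·(15/2)/10 = 45/4 kN
  R_B = Pa/L = 15·(5/2)/10 = 15/4 kN
Superposition: R_A = 1333/60 kN, R_B = 1667/60 kN

R_A = 1333/60 kN, R_B = 1667/60 kN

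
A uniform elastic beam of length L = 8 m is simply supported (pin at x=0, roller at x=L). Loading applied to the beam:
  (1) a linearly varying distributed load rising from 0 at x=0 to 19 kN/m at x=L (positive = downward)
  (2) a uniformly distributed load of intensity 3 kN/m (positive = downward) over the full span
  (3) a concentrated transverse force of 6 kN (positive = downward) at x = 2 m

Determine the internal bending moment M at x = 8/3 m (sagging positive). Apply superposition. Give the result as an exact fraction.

Load 1 — triangular load w₀=19 kN/m (0→w₀ over full span):
  M_1 = w₀Lx/6 - w₀x³/(6L) = 19·8·(8/3)/6 - 19·(8/3)³/(6·8) = 4864/81 kN·m
Load 2 — uniform load w=3 kN/m over full span:
  M_2 = wx(L-x)/2 = 3·(8/3)·(8-(8/3))/2 = 64/3 kN·m
Load 3 — point force P=6 kN at a=2 m (b=L-a=6):
  M_3 = Pa(L-x)/L  [x>a] = 6·2·(8-(8/3))/8 = 8 kN·m
Superposition: M = Σ M_i = 7240/81 kN·m ≈ 89.382716 kN·m

M(8/3) = 7240/81 kN·m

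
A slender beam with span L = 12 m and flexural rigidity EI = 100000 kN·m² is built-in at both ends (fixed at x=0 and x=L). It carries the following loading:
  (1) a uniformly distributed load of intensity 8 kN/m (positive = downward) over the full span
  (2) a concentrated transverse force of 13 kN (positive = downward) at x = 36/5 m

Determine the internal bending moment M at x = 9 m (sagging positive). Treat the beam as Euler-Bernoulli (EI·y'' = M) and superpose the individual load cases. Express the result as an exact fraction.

Load 1 — uniform load w=8 kN/m over full span:
  M_1 = wLx/2 - wL²/12 - wx²/2 = 8·12·9/2 - 8·12²/12 - 8·9²/2 = 12 kN·m
Load 2 — point force P=13 kN at a=36/5 m (b=L-a=24/5):
  M_2 = Pa²(a+3b)(L-x)/L³ - Pa²b/L²  [x>a] = 13·(36/5)²·((36/5)+3·(24/5))·(12-9)/12³ - 13·(36/5)²·(24/5)/12² = 351/125 kN·m
Superposition: M = Σ M_i = 1851/125 kN·m ≈ 14.808000 kN·m

M(9) = 1851/125 kN·m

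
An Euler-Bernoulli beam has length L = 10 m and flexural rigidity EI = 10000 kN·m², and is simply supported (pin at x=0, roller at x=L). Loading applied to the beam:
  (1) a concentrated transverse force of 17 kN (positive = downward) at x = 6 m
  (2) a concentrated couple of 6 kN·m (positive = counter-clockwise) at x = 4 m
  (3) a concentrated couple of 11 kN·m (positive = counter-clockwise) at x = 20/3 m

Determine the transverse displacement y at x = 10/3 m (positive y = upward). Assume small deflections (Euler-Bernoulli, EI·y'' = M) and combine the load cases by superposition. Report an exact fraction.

Load 1 — point force P=17 kN at a=6 m (b=L-a=4):
  y_1 = -Pbx(L²-b²-x²)/(6LEI)  [x≤a] = -17·4·(10/3)·(10²-4²-(10/3)²)/(6·10·10000) = -1394/50625 m
Load 2 — applied couple M₀=6 kN·m at a=4 m (b=L-a=6):
  y_2 = (M₀x³/(6L)+C₁x)/EI  [x≤a] with C₁=M₀(3b²-L²)/(6L)=4/5 = (6·(10/3)³/(6·10)+(4/5)·(10/3))/10000 = 43/67500 m
Load 3 — applied couple M₀=11 kN·m at a=20/3 m (b=L-a=10/3):
  y_3 = (M₀x³/(6L)+C₁x)/EI  [x≤a] with C₁=M₀(3b²-L²)/(6L)=-110/9 = (11·(10/3)³/(6·10)+(-110/9)·(10/3))/10000 = -11/3240 m
Superposition: y = Σ y_i = -12269/405000 m ≈ -0.030294 m

y(10/3) = -12269/405000 m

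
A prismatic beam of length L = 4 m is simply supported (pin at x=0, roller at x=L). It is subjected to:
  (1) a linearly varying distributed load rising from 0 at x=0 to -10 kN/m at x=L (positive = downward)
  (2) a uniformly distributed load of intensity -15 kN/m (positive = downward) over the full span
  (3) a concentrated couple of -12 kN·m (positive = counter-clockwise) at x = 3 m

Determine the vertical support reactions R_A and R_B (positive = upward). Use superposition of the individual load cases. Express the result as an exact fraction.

Load 1 — triangular load w₀=-10 kN/m (0→w₀ over full span):
  R_A = w₀L/6 = (-10)·4/6 = -20/3 kN
  R_B = w₀L/3 = (-10)·4/3 = -40/3 kN
Load 2 — uniform load w=-15 kN/m over full span:
  R_A = wL/2 = (-15)·4/2 = -30 kN
  R_B = wL/2 = (-15)·4/2 = -30 kN
Load 3 — applied couple M₀=-12 kN·m at a=3 m (b=L-a=1):
  R_A = M₀/L = (-12)/4 = -3 kN
  R_B = -M₀/L = -(-12)/4 = 3 kN
Superposition: R_A = -119/3 kN, R_B = -121/3 kN

R_A = -119/3 kN, R_B = -121/3 kN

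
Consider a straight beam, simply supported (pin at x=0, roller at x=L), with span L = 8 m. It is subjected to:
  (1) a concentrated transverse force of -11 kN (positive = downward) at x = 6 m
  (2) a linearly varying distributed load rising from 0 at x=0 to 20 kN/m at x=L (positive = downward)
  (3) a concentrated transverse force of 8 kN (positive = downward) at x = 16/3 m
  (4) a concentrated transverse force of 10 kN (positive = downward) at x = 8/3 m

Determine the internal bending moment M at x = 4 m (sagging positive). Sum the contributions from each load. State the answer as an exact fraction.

Load 1 — point force P=-11 kN at a=6 m (b=L-a=2):
  M_1 = Pbx/L  [x≤a] = (-11)·2·4/8 = -11 kN·m
Load 2 — triangular load w₀=20 kN/m (0→w₀ over full span):
  M_2 = w₀Lx/6 - w₀x³/(6L) = 20·8·4/6 - 20·4³/(6·8) = 80 kN·m
Load 3 — point force P=8 kN at a=16/3 m (b=L-a=8/3):
  M_3 = Pbx/L  [x≤a] = 8·(8/3)·4/8 = 32/3 kN·m
Load 4 — point force P=10 kN at a=8/3 m (b=L-a=16/3):
  M_4 = Pa(L-x)/L  [x>a] = 10·(8/3)·(8-4)/8 = 40/3 kN·m
Superposition: M = Σ M_i = 93 kN·m ≈ 93.000000 kN·m

M(4) = 93 kN·m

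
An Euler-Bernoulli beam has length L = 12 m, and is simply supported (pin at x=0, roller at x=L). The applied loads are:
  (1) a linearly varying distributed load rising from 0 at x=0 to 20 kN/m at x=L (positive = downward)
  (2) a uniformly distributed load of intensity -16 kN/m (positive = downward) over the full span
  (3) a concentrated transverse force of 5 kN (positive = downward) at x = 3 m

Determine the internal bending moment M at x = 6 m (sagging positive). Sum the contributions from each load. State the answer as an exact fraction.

Load 1 — triangular load w₀=20 kN/m (0→w₀ over full span):
  M_1 = w₀Lx/6 - w₀x³/(6L) = 20·12·6/6 - 20·6³/(6·12) = 180 kN·m
Load 2 — uniform load w=-16 kN/m over full span:
  M_2 = wx(L-x)/2 = (-16)·6·(12-6)/2 = -288 kN·m
Load 3 — point force P=5 kN at a=3 m (b=L-a=9):
  M_3 = Pa(L-x)/L  [x>a] = 5·3·(12-6)/12 = 15/2 kN·m
Superposition: M = Σ M_i = -201/2 kN·m ≈ -100.500000 kN·m

M(6) = -201/2 kN·m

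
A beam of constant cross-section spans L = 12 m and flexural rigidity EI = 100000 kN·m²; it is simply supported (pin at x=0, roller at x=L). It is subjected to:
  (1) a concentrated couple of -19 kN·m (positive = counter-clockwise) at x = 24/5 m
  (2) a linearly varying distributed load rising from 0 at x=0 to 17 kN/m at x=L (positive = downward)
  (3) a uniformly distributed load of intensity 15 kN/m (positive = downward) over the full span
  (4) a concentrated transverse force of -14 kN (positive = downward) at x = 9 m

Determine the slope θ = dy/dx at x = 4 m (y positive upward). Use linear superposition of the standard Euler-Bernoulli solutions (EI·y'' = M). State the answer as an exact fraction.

Load 1 — applied couple M₀=-19 kN·m at a=24/5 m (b=L-a=36/5):
  θ_1 = (M₀x²/(2L)+C₁)/EI  [x≤a] with C₁=M₀(3b²-L²)/(6L)=-76/25 = ((-19)·4²/(2·12)+(-76/25))/100000 = -589/3750000 rad
Load 2 — triangular load w₀=17 kN/m (0→w₀ over full span):
  θ_2 = -w₀(7L⁴-30L²x²+15x⁴)/(360LEI) = -17·(7·12⁴-30·12²·4²+15·4⁴)/(360·12·100000) = -442/140625 rad
Load 3 — uniform load w=15 kN/m over full span:
  θ_3 = -w(L³-6Lx²+4x³)/(24EI) = -15·(12³-6·12·4²+4·4³)/(24·100000) = -13/2500 rad
Load 4 — point force P=-14 kN at a=9 m (b=L-a=3):
  θ_4 = -Pb(L²-b²-3x²)/(6LEI)  [x≤a] = -(-14)·3·(12²-3²-3·4²)/(6·12·100000) = 203/400000 rad
Superposition: θ = Σ θ_i = -719341/90000000 rad ≈ -0.007993 rad

θ(4) = -719341/90000000 rad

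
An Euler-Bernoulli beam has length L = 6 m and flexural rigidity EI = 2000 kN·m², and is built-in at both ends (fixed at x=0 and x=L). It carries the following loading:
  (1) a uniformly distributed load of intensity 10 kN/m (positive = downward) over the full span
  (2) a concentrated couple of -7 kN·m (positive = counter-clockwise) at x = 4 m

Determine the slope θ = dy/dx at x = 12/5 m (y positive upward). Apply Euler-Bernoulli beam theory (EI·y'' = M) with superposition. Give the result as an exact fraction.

θ(12/5) = -47/12500 rad

Load 1 — uniform load w=10 kN/m over full span:
  θ_1 = -wx(L-x)(L-2x)/(12EI) = -10·(12/5)·(6-(12/5))·(6-2·(12/5))/(12·2000) = -27/6250 rad
Load 2 — applied couple M₀=-7 kN·m at a=4 m (b=L-a=2):
  θ_2 = (R_Ax²/2 - M_Ax)/EI  [x≤a] with R_A=-14/9, M_A=-7/3 = ((-14/9)·(12/5)²/2 - (-7/3)·(12/5))/2000 = 7/12500 rad
Superposition: θ = Σ θ_i = -47/12500 rad ≈ -0.003760 rad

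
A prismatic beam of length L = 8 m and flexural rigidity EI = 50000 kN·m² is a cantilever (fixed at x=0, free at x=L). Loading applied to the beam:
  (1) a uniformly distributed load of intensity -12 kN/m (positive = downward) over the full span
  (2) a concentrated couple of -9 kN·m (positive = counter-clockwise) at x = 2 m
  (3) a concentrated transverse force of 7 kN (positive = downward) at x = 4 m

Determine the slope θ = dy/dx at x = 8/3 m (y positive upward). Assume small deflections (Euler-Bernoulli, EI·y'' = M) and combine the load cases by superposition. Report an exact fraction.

Load 1 — uniform load w=-12 kN/m over full span:
  θ_1 = -wx(x²-3Lx+3L²)/(6EI) = -(-12)·(8/3)·((8/3)²-3·8·(8/3)+3·8²)/(6·50000) = 1216/84375 rad
Load 2 — applied couple M₀=-9 kN·m at a=2 m (b=L-a=6):
  θ_2 = M₀a/EI  [x>a] = (-9)·2/50000 = -9/25000 rad
Load 3 — point force P=7 kN at a=4 m (b=L-a=4):
  θ_3 = -Px(2a-x)/(2EI)  [x≤a] = -7·(8/3)·(2·4-(8/3))/(2·50000) = -28/28125 rad
Superposition: θ = Σ θ_i = 8813/675000 rad ≈ 0.013056 rad

θ(8/3) = 8813/675000 rad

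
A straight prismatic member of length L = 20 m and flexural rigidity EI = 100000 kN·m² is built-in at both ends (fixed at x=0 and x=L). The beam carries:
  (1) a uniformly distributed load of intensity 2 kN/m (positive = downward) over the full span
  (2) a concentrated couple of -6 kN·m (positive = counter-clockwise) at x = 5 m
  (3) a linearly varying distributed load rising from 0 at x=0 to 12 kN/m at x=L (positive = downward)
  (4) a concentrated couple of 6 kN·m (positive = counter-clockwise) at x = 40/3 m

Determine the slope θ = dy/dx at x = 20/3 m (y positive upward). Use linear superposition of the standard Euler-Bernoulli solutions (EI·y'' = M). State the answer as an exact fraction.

Load 1 — uniform load w=2 kN/m over full span:
  θ_1 = -wx(L-x)(L-2x)/(12EI) = -2·(20/3)·(20-(20/3))·(20-2·(20/3))/(12·100000) = -2/2025 rad
Load 2 — applied couple M₀=-6 kN·m at a=5 m (b=L-a=15):
  θ_2 = (R_Ax²/2 - M_Ax - M₀(x-a))/EI  [x>a] with R_A=-27/80, M_A=9/8 = ((-27/80)·(20/3)²/2 - (9/8)·(20/3) - (-6)·((20/3)-5))/100000 = -1/20000 rad
Load 3 — triangular load w₀=12 kN/m (0→w₀ over full span):
  θ_3 = -w₀(2x(L-x)(L-2x)(x+2L)+x²(L-x)²)/(120LEI) = -12·(2·(20/3)·(20-(20/3))·(20-2·(20/3))·((20/3)+2·20)+(20/3)²·(20-(20/3))²)/(120·20·100000) = -32/10125 rad
Load 4 — applied couple M₀=6 kN·m at a=40/3 m (b=L-a=20/3):
  θ_4 = (R_Ax²/2 - M_Ax)/EI  [x≤a] with R_A=2/5, M_A=2 = ((2/5)·(20/3)²/2 - 2·(20/3))/100000 = -1/22500 rad
Superposition: θ = Σ θ_i = -2291/540000 rad ≈ -0.004243 rad

θ(20/3) = -2291/540000 rad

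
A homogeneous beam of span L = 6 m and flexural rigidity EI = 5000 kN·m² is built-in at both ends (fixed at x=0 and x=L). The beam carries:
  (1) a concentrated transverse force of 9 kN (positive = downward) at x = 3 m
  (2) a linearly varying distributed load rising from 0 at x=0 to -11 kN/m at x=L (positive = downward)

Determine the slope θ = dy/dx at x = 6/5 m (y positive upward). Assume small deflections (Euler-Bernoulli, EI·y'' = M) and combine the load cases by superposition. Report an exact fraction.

θ(6/5) = 5013/6250000 rad

Load 1 — point force P=9 kN at a=3 m (b=L-a=3):
  θ_1 = -Pb²x(2aL-(3a+b)x)/(2L³EI)  [x≤a] = -9·3²·(6/5)·(2·3·6-(3·3+3)·(6/5))/(2·6³·5000) = -243/250000 rad
Load 2 — triangular load w₀=-11 kN/m (0→w₀ over full span):
  θ_2 = -w₀(2x(L-x)(L-2x)(x+2L)+x²(L-x)²)/(120LEI) = -(-11)·(2·(6/5)·(6-(6/5))·(6-2·(6/5))·((6/5)+2·6)+(6/5)²·(6-(6/5))²)/(120·6·5000) = 693/390625 rad
Superposition: θ = Σ θ_i = 5013/6250000 rad ≈ 0.000802 rad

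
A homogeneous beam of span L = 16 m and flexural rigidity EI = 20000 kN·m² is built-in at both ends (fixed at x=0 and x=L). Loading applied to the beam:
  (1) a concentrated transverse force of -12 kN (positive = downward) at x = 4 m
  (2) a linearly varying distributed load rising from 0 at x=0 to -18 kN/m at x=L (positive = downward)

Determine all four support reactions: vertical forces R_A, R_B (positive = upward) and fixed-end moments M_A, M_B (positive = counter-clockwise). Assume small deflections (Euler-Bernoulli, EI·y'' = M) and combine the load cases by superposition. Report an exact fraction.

R_A = -2133/40 kN, M_A = -903/5 kN·m, R_B = -4107/40 kN, M_B = 1197/5 kN·m

Load 1 — point force P=-12 kN at a=4 m (b=L-a=12):
  R_A = Pb²(3a+b)/L³ = (-12)·12²·(3·4+12)/16³ = -81/8 kN
  M_A = Pab²/L² = (-12)·4·12²/16² = -27 kN·m
  R_B = Pa²(a+3b)/L³ = (-12)·4²·(4+3·12)/16³ = -15/8 kN
  M_B = -Pa²b/L² = -(-12)·4²·12/16² = 9 kN·m
Load 2 — triangular load w₀=-18 kN/m (0→w₀ over full span):
  R_A = 3w₀L/20 = 3·(-18)·16/20 = -216/5 kN
  M_A = w₀L²/30 = (-18)·16²/30 = -768/5 kN·m
  R_B = 7w₀L/20 = 7·(-18)·16/20 = -504/5 kN
  M_B = -w₀L²/20 = -(-18)·16²/20 = 1152/5 kN·m
Superposition: R_A = -2133/40 kN, M_A = -903/5 kN·m, R_B = -4107/40 kN, M_B = 1197/5 kN·m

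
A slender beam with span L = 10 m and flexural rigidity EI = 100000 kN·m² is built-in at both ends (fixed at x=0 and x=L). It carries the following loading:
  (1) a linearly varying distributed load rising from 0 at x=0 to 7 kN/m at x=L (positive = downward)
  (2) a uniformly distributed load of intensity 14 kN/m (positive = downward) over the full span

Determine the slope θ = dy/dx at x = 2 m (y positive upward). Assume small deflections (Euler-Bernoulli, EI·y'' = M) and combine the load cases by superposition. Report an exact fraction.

θ(2) = -259/187500 rad

Load 1 — triangular load w₀=7 kN/m (0→w₀ over full span):
  θ_1 = -w₀(2x(L-x)(L-2x)(x+2L)+x²(L-x)²)/(120LEI) = -7·(2·2·(10-2)·(10-2·2)·(2+2·10)+2²·(10-2)²)/(120·10·100000) = -49/187500 rad
Load 2 — uniform load w=14 kN/m over full span:
  θ_2 = -wx(L-x)(L-2x)/(12EI) = -14·2·(10-2)·(10-2·2)/(12·100000) = -7/6250 rad
Superposition: θ = Σ θ_i = -259/187500 rad ≈ -0.001381 rad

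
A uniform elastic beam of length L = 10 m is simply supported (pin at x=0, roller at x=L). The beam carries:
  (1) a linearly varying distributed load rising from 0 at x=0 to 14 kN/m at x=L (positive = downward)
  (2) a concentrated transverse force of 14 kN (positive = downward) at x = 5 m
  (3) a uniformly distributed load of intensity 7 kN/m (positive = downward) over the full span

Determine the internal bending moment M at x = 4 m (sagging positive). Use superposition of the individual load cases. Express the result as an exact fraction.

Load 1 — triangular load w₀=14 kN/m (0→w₀ over full span):
  M_1 = w₀Lx/6 - w₀x³/(6L) = 14·10·4/6 - 14·4³/(6·10) = 392/5 kN·m
Load 2 — point force P=14 kN at a=5 m (b=L-a=5):
  M_2 = Pbx/L  [x≤a] = 14·5·4/10 = 28 kN·m
Load 3 — uniform load w=7 kN/m over full span:
  M_3 = wx(L-x)/2 = 7·4·(10-4)/2 = 84 kN·m
Superposition: M = Σ M_i = 952/5 kN·m ≈ 190.400000 kN·m

M(4) = 952/5 kN·m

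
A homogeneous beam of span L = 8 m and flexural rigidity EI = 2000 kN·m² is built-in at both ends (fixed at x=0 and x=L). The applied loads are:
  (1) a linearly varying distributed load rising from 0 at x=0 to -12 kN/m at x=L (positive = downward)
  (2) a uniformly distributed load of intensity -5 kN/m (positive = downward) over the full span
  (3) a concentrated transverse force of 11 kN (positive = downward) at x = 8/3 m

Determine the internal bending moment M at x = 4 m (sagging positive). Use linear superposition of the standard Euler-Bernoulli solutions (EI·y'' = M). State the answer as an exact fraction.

Load 1 — triangular load w₀=-12 kN/m (0→w₀ over full span):
  M_1 = 3w₀Lx/20 - w₀L²/30 - w₀x³/(6L) = 3·(-12)·8·4/20 - (-12)·8²/30 - (-12)·4³/(6·8) = -16 kN·m
Load 2 — uniform load w=-5 kN/m over full span:
  M_2 = wLx/2 - wL²/12 - wx²/2 = (-5)·8·4/2 - (-5)·8²/12 - (-5)·4²/2 = -40/3 kN·m
Load 3 — point force P=11 kN at a=8/3 m (b=L-a=16/3):
  M_3 = Pa²(a+3b)(L-x)/L³ - Pa²b/L²  [x>a] = 11·(8/3)²·((8/3)+3·(16/3))·(8-4)/8³ - 11·(8/3)²·(16/3)/8² = 44/9 kN·m
Superposition: M = Σ M_i = -220/9 kN·m ≈ -24.444444 kN·m

M(4) = -220/9 kN·m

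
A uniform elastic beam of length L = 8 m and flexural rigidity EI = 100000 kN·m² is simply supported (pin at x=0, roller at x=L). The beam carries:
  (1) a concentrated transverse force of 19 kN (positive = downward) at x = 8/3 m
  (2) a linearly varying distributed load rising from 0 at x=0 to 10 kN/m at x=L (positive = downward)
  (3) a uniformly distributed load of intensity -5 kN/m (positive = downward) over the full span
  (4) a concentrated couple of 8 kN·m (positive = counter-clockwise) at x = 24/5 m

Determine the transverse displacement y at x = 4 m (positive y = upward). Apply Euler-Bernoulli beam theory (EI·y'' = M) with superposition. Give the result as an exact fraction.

y(4) = -11654/6328125 m

Load 1 — point force P=19 kN at a=8/3 m (b=L-a=16/3):
  y_1 = -Pa(L-x)(2Lx-a²-x²)/(6LEI)  [x>a] = -19·(8/3)·(8-4)·(2·8·4-(8/3)²-4²)/(6·8·100000) = -437/253125 m
Load 2 — triangular load w₀=10 kN/m (0→w₀ over full span):
  y_2 = -w₀x(7L⁴-10L²x²+3x⁴)/(360LEI) = -10·4·(7·8⁴-10·8²·4²+3·4⁴)/(360·8·100000) = -1/375 m
Load 3 — uniform load w=-5 kN/m over full span:
  y_3 = -wx(L³-2Lx²+x³)/(24EI) = -(-5)·4·(8³-2·8·4²+4³)/(24·100000) = 1/375 m
Load 4 — applied couple M₀=8 kN·m at a=24/5 m (b=L-a=16/5):
  y_4 = (M₀x³/(6L)+C₁x)/EI  [x≤a] with C₁=M₀(3b²-L²)/(6L)=-416/75 = (8·4³/(6·8)+(-416/75)·4)/100000 = -9/78125 m
Superposition: y = Σ y_i = -11654/6328125 m ≈ -0.001842 m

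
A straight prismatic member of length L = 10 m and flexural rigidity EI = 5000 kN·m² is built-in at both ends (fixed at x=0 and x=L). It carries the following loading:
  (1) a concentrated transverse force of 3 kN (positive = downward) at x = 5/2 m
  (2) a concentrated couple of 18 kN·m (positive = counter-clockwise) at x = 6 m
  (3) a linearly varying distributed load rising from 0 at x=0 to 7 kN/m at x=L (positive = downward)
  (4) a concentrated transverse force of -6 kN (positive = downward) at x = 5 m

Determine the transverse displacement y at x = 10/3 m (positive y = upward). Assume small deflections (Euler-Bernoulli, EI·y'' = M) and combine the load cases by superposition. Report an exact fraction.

y(10/3) = -198781/14580000 m

Load 1 — point force P=3 kN at a=5/2 m (b=L-a=15/2):
  y_1 = -Pa²(L-x)²(3bL-(3b+a)(L-x))/(6L³EI)  [x>a] = -3·(5/2)²·(10-(10/3))²·(3·(15/2)·10-(3·(15/2)+(5/2))·(10-(10/3)))/(6·10³·5000) = -7/4320 m
Load 2 — applied couple M₀=18 kN·m at a=6 m (b=L-a=4):
  y_2 = (R_Ax³/6 - M_Ax²/2)/EI  [x≤a] with R_A=324/125, M_A=144/25 = ((324/125)·(10/3)³/6 - (144/25)·(10/3)²/2)/5000 = -2/625 m
Load 3 — triangular load w₀=7 kN/m (0→w₀ over full span):
  y_3 = -w₀x²(L-x)²(x+2L)/(120LEI) = -7·(10/3)²·(10-(10/3))²·((10/3)+2·10)/(120·10·5000) = -49/3645 m
Load 4 — point force P=-6 kN at a=5 m (b=L-a=5):
  y_4 = -Pb²x²(3aL-(3a+b)x)/(6L³EI)  [x≤a] = -(-6)·5²·(10/3)²·(3·5·10-(3·5+5)·(10/3))/(6·10³·5000) = 1/216 m
Superposition: y = Σ y_i = -198781/14580000 m ≈ -0.013634 m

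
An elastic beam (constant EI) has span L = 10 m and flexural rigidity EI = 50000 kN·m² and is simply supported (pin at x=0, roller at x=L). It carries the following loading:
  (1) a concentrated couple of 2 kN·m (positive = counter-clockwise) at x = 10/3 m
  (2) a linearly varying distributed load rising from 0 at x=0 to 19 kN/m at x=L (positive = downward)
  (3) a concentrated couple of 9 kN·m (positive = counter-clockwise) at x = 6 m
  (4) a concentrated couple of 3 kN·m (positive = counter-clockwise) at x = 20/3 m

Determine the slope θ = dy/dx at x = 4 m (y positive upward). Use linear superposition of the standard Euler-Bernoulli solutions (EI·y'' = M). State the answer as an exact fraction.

Load 1 — applied couple M₀=2 kN·m at a=10/3 m (b=L-a=20/3):
  θ_1 = (M₀x²/(2L)-M₀(x-a)+C₁)/EI  [x>a] with C₁=M₀(3b²-L²)/(6L)=10/9 = (2·4²/(2·10)-2·(4-(10/3))+(10/9))/50000 = 31/1125000 rad
Load 2 — triangular load w₀=19 kN/m (0→w₀ over full span):
  θ_2 = -w₀(7L⁴-30L²x²+15x⁴)/(360LEI) = -19·(7·10⁴-30·10²·4²+15·4⁴)/(360·10·50000) = -6137/2250000 rad
Load 3 — applied couple M₀=9 kN·m at a=6 m (b=L-a=4):
  θ_3 = (M₀x²/(2L)+C₁)/EI  [x≤a] with C₁=M₀(3b²-L²)/(6L)=-39/5 = (9·4²/(2·10)+(-39/5))/50000 = -3/250000 rad
Load 4 — applied couple M₀=3 kN·m at a=20/3 m (b=L-a=10/3):
  θ_4 = (M₀x²/(2L)+C₁)/EI  [x≤a] with C₁=M₀(3b²-L²)/(6L)=-10/3 = (3·4²/(2·10)+(-10/3))/50000 = -7/375000 rad
Superposition: θ = Σ θ_i = -128/46875 rad ≈ -0.002731 rad

θ(4) = -128/46875 rad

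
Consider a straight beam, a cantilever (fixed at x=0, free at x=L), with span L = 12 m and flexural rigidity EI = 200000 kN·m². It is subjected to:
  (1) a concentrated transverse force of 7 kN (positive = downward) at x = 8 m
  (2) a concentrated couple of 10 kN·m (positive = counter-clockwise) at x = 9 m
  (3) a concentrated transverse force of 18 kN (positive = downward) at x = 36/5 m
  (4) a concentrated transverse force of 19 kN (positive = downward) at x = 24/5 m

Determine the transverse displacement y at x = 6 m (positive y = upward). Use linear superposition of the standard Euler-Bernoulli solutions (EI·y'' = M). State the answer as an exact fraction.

y(6) = -50373/3125000 m

Load 1 — point force P=7 kN at a=8 m (b=L-a=4):
  y_1 = -Px²(3a-x)/(6EI)  [x≤a] = -7·6²·(3·8-6)/(6·200000) = -189/50000 m
Load 2 — applied couple M₀=10 kN·m at a=9 m (b=L-a=3):
  y_2 = M₀x²/(2EI)  [x≤a] = 10·6²/(2·200000) = 9/10000 m
Load 3 — point force P=18 kN at a=36/5 m (b=L-a=24/5):
  y_3 = -Px²(3a-x)/(6EI)  [x≤a] = -18·6²·(3·(36/5)-6)/(6·200000) = -1053/125000 m
Load 4 — point force P=19 kN at a=24/5 m (b=L-a=36/5):
  y_4 = -Pa²(3x-a)/(6EI)  [x>a] = -19·(24/5)²·(3·6-(24/5))/(6·200000) = -1881/390625 m
Superposition: y = Σ y_i = -50373/3125000 m ≈ -0.016119 m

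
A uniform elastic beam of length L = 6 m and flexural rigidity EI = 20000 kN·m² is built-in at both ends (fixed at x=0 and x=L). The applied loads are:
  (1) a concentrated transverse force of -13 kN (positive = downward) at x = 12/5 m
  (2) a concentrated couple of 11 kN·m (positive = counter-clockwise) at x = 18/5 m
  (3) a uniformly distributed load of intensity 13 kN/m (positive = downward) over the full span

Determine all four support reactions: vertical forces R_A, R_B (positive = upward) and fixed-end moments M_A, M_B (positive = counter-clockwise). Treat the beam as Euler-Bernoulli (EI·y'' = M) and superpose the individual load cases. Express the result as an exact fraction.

Load 1 — point force P=-13 kN at a=12/5 m (b=L-a=18/5):
  R_A = Pb²(3a+b)/L³ = (-13)·(18/5)²·(3·(12/5)+(18/5))/6³ = -1053/125 kN
  M_A = Pab²/L² = (-13)·(12/5)·(18/5)²/6² = -1404/125 kN·m
  R_B = Pa²(a+3b)/L³ = (-13)·(12/5)²·((12/5)+3·(18/5))/6³ = -572/125 kN
  M_B = -Pa²b/L² = -(-13)·(12/5)²·(18/5)/6² = 936/125 kN·m
Load 2 — applied couple M₀=11 kN·m at a=18/5 m (b=L-a=12/5):
  R_A = 6M₀ab/L³ = 6·11·(18/5)·(12/5)/6³ = 66/25 kN
  M_A = M₀b(2a-b)/L² = 11·(12/5)·(2·(18/5)-(12/5))/6² = 88/25 kN·m
  R_B = -6M₀ab/L³ = -6·11·(18/5)·(12/5)/6³ = -66/25 kN
  M_B = M₀a(2b-a)/L² = 11·(18/5)·(2·(12/5)-(18/5))/6² = 33/25 kN·m
Load 3 — uniform load w=13 kN/m over full span:
  R_A = wL/2 = 13·6/2 = 39 kN
  M_A = wL²/12 = 13·6²/12 = 39 kN·m
  R_B = wL/2 = 13·6/2 = 39 kN
  M_B = -wL²/12 = -13·6²/12 = -39 kN·m
Superposition: R_A = 4152/125 kN, M_A = 3911/125 kN·m, R_B = 3973/125 kN, M_B = -3774/125 kN·m

R_A = 4152/125 kN, M_A = 3911/125 kN·m, R_B = 3973/125 kN, M_B = -3774/125 kN·m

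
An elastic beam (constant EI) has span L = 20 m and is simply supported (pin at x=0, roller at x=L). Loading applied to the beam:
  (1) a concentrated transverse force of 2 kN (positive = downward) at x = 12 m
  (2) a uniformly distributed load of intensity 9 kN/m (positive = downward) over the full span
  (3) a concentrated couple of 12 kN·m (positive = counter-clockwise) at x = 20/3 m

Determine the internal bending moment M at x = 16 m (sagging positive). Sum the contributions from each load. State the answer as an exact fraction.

M(16) = 1452/5 kN·m

Load 1 — point force P=2 kN at a=12 m (b=L-a=8):
  M_1 = Pa(L-x)/L  [x>a] = 2·12·(20-16)/20 = 24/5 kN·m
Load 2 — uniform load w=9 kN/m over full span:
  M_2 = wx(L-x)/2 = 9·16·(20-16)/2 = 288 kN·m
Load 3 — applied couple M₀=12 kN·m at a=20/3 m (b=L-a=40/3):
  M_3 = M₀x/L - M₀  [x>a] = 12·16/20 - 12 = -12/5 kN·m
Superposition: M = Σ M_i = 1452/5 kN·m ≈ 290.400000 kN·m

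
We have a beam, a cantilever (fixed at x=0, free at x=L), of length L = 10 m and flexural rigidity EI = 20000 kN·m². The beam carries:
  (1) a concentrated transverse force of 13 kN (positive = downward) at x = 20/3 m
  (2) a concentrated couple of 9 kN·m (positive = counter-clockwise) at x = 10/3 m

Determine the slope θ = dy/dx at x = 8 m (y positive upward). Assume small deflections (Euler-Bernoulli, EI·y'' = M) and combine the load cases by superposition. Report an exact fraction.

Load 1 — point force P=13 kN at a=20/3 m (b=L-a=10/3):
  θ_1 = -Pa²/(2EI)  [x>a] = -13·(20/3)²/(2·20000) = -13/900 rad
Load 2 — applied couple M₀=9 kN·m at a=10/3 m (b=L-a=20/3):
  θ_2 = M₀a/EI  [x>a] = 9·(10/3)/20000 = 3/2000 rad
Superposition: θ = Σ θ_i = -233/18000 rad ≈ -0.012944 rad

θ(8) = -233/18000 rad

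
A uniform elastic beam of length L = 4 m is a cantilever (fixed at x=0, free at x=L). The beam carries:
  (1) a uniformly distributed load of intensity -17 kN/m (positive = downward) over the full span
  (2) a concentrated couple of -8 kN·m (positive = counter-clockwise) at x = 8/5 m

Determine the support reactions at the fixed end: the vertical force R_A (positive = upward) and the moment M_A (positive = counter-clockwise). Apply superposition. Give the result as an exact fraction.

Load 1 — uniform load w=-17 kN/m over full span:
  R_A = wL = (-17)·4 = -68 kN
  M_A = wL²/2 = (-17)·4²/2 = -136 kN·m
Load 2 — applied couple M₀=-8 kN·m at a=8/5 m (b=L-a=12/5):
  R_A = 0 kN
  M_A = -M₀ = -(-8) = 8 kN·m
Superposition: R_A = -68 kN, M_A = -128 kN·m

R_A = -68 kN, M_A = -128 kN·m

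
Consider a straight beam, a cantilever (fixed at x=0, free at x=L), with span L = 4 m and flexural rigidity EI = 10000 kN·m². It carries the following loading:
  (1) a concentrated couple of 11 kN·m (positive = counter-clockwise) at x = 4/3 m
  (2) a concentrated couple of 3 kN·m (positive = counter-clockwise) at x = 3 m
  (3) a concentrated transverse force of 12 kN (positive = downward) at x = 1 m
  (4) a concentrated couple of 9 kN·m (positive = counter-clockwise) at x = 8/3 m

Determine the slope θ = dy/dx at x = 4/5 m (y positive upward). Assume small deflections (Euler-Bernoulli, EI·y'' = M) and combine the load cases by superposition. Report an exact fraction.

θ(4/5) = 79/62500 rad

Load 1 — applied couple M₀=11 kN·m at a=4/3 m (b=L-a=8/3):
  θ_1 = M₀x/EI  [x≤a] = 11·(4/5)/10000 = 11/12500 rad
Load 2 — applied couple M₀=3 kN·m at a=3 m (b=L-a=1):
  θ_2 = M₀x/EI  [x≤a] = 3·(4/5)/10000 = 3/12500 rad
Load 3 — point force P=12 kN at a=1 m (b=L-a=3):
  θ_3 = -Px(2a-x)/(2EI)  [x≤a] = -12·(4/5)·(2·1-(4/5))/(2·10000) = -9/15625 rad
Load 4 — applied couple M₀=9 kN·m at a=8/3 m (b=L-a=4/3):
  θ_4 = M₀x/EI  [x≤a] = 9·(4/5)/10000 = 9/12500 rad
Superposition: θ = Σ θ_i = 79/62500 rad ≈ 0.001264 rad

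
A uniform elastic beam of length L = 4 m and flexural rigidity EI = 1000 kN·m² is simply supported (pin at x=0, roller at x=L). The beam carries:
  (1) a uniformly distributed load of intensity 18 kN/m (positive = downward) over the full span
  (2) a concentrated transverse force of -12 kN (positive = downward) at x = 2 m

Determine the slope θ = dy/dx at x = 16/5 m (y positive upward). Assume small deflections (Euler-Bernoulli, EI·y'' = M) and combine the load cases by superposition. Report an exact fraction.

θ(16/5) = 873/31250 rad

Load 1 — uniform load w=18 kN/m over full span:
  θ_1 = -w(L³-6Lx²+4x³)/(24EI) = -18·(4³-6·4·(16/5)²+4·(16/5)³)/(24·1000) = 594/15625 rad
Load 2 — point force P=-12 kN at a=2 m (b=L-a=2):
  θ_2 = -Pa(2L²-6Lx+3x²+a²)/(6LEI)  [x>a] = -(-12)·2·(2·4²-6·4·(16/5)+3·(16/5)²+2²)/(6·4·1000) = -63/6250 rad
Superposition: θ = Σ θ_i = 873/31250 rad ≈ 0.027936 rad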